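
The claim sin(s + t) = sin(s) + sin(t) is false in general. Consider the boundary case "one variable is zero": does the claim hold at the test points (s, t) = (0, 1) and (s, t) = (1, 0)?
Yes, holds at both test points

At (0, 1): LHS = sin(1) ≈ 0.8415, RHS = sin(1) ≈ 0.8415 → equal
At (1, 0): LHS = sin(1) ≈ 0.8415, RHS = sin(1) ≈ 0.8415 → equal

So the claim does hold at both of these boundary points, even though it is not an identity.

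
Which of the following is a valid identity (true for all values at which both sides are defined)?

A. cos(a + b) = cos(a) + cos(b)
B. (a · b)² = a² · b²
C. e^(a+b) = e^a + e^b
B

A: fails at (1, 1) — LHS = cos(2) ≈ -0.4161, RHS = 2·cos(1) ≈ 1.081.
B: holds — e.g. at (2, 2), both sides equal 16.
C: fails at (1, 1) — LHS = e^2 ≈ 7.389, RHS = 2·e ≈ 5.437.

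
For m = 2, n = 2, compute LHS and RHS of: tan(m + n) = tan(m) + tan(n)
LHS = tan(2 + 2) = tan(4) ≈ 1.158
RHS = tan(2) + tan(2) = 2·tan(2) ≈ -4.37

LHS ≠ RHS (they differ by about 5.528), so the equation does not hold here.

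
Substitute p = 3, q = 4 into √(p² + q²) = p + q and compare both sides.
LHS = √(3² + 4²) = 5
RHS = 3 + 4 = 7

LHS ≠ RHS, so the equation does not hold here.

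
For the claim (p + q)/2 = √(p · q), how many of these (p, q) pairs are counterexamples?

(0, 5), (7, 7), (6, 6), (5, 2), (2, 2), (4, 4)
Testing each pair:
(0, 5): LHS = 5/2, RHS = 0 → counterexample
(7, 7): LHS = 7, RHS = 7 → satisfies claim
(6, 6): LHS = 6, RHS = 6 → satisfies claim
(5, 2): LHS = 7/2, RHS = √(10) ≈ 3.162 → counterexample
(2, 2): LHS = 2, RHS = 2 → satisfies claim
(4, 4): LHS = 4, RHS = 4 → satisfies claim

That makes 2 counterexamples.

Answer: 2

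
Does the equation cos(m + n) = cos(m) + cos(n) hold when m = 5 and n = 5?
Fails

Substituting m = 5, n = 5:

LHS = cos(5 + 5) = cos(10) ≈ -0.8391
RHS = cos(5) + cos(5) = 2·cos(5) ≈ 0.5673

LHS ≠ RHS, so the equation does not hold at this point.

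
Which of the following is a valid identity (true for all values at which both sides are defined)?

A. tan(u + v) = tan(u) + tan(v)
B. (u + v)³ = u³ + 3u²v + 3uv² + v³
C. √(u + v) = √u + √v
B

A: fails at (1, 1) — LHS = tan(2) ≈ -2.185, RHS = 2·tan(1) ≈ 3.115.
B: holds — e.g. at (3, 5), both sides equal 512.
C: fails at (3, 7) — LHS = √(10) ≈ 3.162, RHS = √(3) + √(7) ≈ 4.378.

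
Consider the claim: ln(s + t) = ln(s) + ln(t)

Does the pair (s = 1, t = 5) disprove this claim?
Substituting s = 1, t = 5:
LHS = ln(1 + 5) = ln(6) ≈ 1.792
RHS = ln(1) + ln(5) = ln(5) ≈ 1.609

Since LHS ≠ RHS, this pair disproves the claim.

Answer: Yes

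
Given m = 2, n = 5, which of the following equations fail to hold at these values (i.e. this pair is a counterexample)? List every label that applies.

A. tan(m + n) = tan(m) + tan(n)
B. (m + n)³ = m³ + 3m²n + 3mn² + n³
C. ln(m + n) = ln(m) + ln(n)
A, C

Evaluating each claim at the given values:
A. LHS = tan(7) ≈ 0.8714, RHS = tan(5) + tan(2) ≈ -5.566 → fails here (LHS ≠ RHS)
B. LHS = 343, RHS = 343 → holds here (LHS = RHS)
C. LHS = ln(7) ≈ 1.946, RHS = ln(2) + ln(5) ≈ 2.303 → fails here (LHS ≠ RHS)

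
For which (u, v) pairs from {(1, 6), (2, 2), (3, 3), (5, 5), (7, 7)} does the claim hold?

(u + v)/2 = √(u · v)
(2, 2), (3, 3), (5, 5), (7, 7)

Testing each pair:
(1, 6): LHS = 7/2, RHS = √(6) ≈ 2.449 → fails
(2, 2): LHS = 2, RHS = 2 → holds
(3, 3): LHS = 3, RHS = 3 → holds
(5, 5): LHS = 5, RHS = 5 → holds
(7, 7): LHS = 7, RHS = 7 → holds

4 of 5 pairs satisfy the claim.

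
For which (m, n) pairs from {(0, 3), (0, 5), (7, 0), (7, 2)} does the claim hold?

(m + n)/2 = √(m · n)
None

Testing each pair:
(0, 3): LHS = 3/2, RHS = 0 → fails
(0, 5): LHS = 5/2, RHS = 0 → fails
(7, 0): LHS = 7/2, RHS = 0 → fails
(7, 2): LHS = 9/2, RHS = √(14) ≈ 3.742 → fails

No pair satisfies the claim.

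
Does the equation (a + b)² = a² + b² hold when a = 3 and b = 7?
Substituting a = 3, b = 7:

LHS = (3 + 7)² = 100
RHS = 3² + 7² = 58

LHS ≠ RHS, so the equation does not hold at this point.

Answer: Fails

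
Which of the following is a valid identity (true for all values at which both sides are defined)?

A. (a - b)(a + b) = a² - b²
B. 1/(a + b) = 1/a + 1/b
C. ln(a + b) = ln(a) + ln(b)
A

A: holds — e.g. at (2, 7), both sides equal -45.
B: fails at (1, 2) — LHS = 1/3, RHS = 3/2.
C: fails at (1, 1) — LHS = ln(2) ≈ 0.6931, RHS = 0.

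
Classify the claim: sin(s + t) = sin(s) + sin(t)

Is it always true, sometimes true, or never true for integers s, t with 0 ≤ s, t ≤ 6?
It holds at (s, t) = (0, 0) (both sides equal 0), but fails at (s, t) = (4, 4) (LHS = sin(8) ≈ 0.9894, RHS = 2·sin(4) ≈ -1.514).

Answer: Sometimes true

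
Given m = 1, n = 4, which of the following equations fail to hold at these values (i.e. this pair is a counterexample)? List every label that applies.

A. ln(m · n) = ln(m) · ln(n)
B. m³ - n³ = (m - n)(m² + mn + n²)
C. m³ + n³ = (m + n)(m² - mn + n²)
A

Evaluating each claim at the given values:
A. LHS = ln(4) ≈ 1.386, RHS = 0 → fails here (LHS ≠ RHS)
B. LHS = -63, RHS = -63 → holds here (LHS = RHS)
C. LHS = 65, RHS = 65 → holds here (LHS = RHS)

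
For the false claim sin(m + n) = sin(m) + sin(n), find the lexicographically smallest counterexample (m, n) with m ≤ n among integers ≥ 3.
(m, n) = (3, 3)

Substituting (3, 3) into the claim:
LHS = sin(3 + 3) = sin(6) ≈ -0.2794
RHS = sin(3) + sin(3) = 2·sin(3) ≈ 0.2822

Since LHS ≠ RHS, this pair disproves the claim, and no lexicographically smaller pair (m ≤ n, integers ≥ 3) does.

For instance (3, 5) is also a counterexample (LHS = sin(8) ≈ 0.9894, RHS = sin(5) + sin(3) ≈ -0.8178), but it's lexicographically larger.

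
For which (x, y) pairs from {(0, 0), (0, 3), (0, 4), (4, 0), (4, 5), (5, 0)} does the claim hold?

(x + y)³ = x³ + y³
(0, 0), (0, 3), (0, 4), (4, 0), (5, 0)

Testing each pair:
(0, 0): LHS = 0, RHS = 0 → holds
(0, 3): LHS = 27, RHS = 27 → holds
(0, 4): LHS = 64, RHS = 64 → holds
(4, 0): LHS = 64, RHS = 64 → holds
(4, 5): LHS = 729, RHS = 189 → fails
(5, 0): LHS = 125, RHS = 125 → holds

5 of 6 pairs satisfy the claim.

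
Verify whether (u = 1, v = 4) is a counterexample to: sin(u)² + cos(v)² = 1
Yes

Substituting u = 1, v = 4:
LHS = sin(1)² + cos(4)² ≈ 1.135
RHS = 1

Since LHS ≠ RHS, this pair disproves the claim.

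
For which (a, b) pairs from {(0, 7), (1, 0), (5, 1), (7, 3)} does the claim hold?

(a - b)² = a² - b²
Testing each pair:
(0, 7): LHS = 49, RHS = -49 → fails
(1, 0): LHS = 1, RHS = 1 → holds
(5, 1): LHS = 16, RHS = 24 → fails
(7, 3): LHS = 16, RHS = 40 → fails

1 of 4 pairs satisfies the claim.

Answer: (1, 0)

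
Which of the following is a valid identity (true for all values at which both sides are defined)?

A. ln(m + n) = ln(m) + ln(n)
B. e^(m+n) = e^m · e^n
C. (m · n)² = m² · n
A: fails at (1, 4) — LHS = ln(5) ≈ 1.609, RHS = ln(4) ≈ 1.386.
B: holds — e.g. at (1, 3), both sides equal e^4 ≈ 54.6.
C: fails at (1, 2) — LHS = 4, RHS = 2.

Answer: B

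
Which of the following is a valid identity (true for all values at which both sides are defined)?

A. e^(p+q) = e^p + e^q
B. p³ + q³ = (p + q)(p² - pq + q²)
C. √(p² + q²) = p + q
B

A: fails at (1, 4) — LHS = e^5 ≈ 148.4, RHS = e + e^4 ≈ 57.32.
B: holds — e.g. at (2, 4), both sides equal 72.
C: fails at (2, 2) — LHS = 2·√(2) ≈ 2.828, RHS = 4.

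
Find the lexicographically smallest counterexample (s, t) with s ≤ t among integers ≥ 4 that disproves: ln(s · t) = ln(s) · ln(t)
Substituting (4, 4) into the claim:
LHS = ln(4 · 4) = ln(16) ≈ 2.773
RHS = ln(4) · ln(4) = ln(4)² ≈ 1.922

Since LHS ≠ RHS, this pair disproves the claim, and no lexicographically smaller pair (s ≤ t, integers ≥ 4) does.

For instance (9, 10) is also a counterexample (LHS = ln(90) ≈ 4.5, RHS = ln(9)·ln(10) ≈ 5.059), but it's lexicographically larger.

Answer: (s, t) = (4, 4)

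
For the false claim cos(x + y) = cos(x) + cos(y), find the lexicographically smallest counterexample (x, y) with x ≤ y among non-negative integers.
(x, y) = (0, 0)

Substituting (0, 0) into the claim:
LHS = cos(0 + 0) = 1
RHS = cos(0) + cos(0) = 2

Since LHS ≠ RHS, this pair disproves the claim, and no lexicographically smaller pair (x ≤ y, non-negative integers) does.

For instance (5, 6) is also a counterexample (LHS = cos(11) ≈ 0.004426, RHS = cos(5) + cos(6) ≈ 1.244), but it's lexicographically larger.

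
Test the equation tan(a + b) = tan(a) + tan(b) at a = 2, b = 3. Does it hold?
Fails

Substituting a = 2, b = 3:

LHS = tan(2 + 3) = tan(5) ≈ -3.381
RHS = tan(2) + tan(3) ≈ -2.328

LHS ≠ RHS, so the equation does not hold at this point.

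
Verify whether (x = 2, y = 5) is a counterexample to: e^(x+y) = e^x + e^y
Yes

Substituting x = 2, y = 5:
LHS = e^(2+5) = e^7 ≈ 1097
RHS = e^2 + e^5 ≈ 155.8

Since LHS ≠ RHS, this pair disproves the claim.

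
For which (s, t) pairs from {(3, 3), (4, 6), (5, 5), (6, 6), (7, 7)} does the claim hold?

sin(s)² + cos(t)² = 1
Testing each pair:
(3, 3): LHS = sin(3)² + cos(3)² = 1, RHS = 1 → holds
(4, 6): LHS = sin(4)² + cos(6)² ≈ 1.495, RHS = 1 → fails
(5, 5): LHS = cos(5)² + sin(5)² = 1, RHS = 1 → holds
(6, 6): LHS = sin(6)² + cos(6)² = 1, RHS = 1 → holds
(7, 7): LHS = sin(7)² + cos(7)² = 1, RHS = 1 → holds

4 of 5 pairs satisfy the claim.

Answer: (3, 3), (5, 5), (6, 6), (7, 7)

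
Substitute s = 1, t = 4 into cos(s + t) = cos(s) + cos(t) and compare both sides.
LHS = cos(1 + 4) = cos(5) ≈ 0.2837
RHS = cos(1) + cos(4) ≈ -0.1133

LHS ≠ RHS (they differ by about 0.397), so the equation does not hold here.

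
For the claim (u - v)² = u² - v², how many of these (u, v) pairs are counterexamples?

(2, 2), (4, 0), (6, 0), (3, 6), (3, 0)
Testing each pair:
(2, 2): LHS = 0, RHS = 0 → satisfies claim
(4, 0): LHS = 16, RHS = 16 → satisfies claim
(6, 0): LHS = 36, RHS = 36 → satisfies claim
(3, 6): LHS = 9, RHS = -27 → counterexample
(3, 0): LHS = 9, RHS = 9 → satisfies claim

That makes 1 counterexample.

Answer: 1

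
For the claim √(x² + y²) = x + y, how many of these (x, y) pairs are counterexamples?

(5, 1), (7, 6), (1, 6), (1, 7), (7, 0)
4

Testing each pair:
(5, 1): LHS = √(26) ≈ 5.099, RHS = 6 → counterexample
(7, 6): LHS = √(85) ≈ 9.22, RHS = 13 → counterexample
(1, 6): LHS = √(37) ≈ 6.083, RHS = 7 → counterexample
(1, 7): LHS = 5·√(2) ≈ 7.071, RHS = 8 → counterexample
(7, 0): LHS = 7, RHS = 7 → satisfies claim

That makes 4 counterexamples.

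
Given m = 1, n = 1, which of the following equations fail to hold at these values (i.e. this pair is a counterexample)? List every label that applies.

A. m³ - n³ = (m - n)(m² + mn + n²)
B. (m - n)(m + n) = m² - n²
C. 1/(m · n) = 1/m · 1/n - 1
C

Evaluating each claim at the given values:
A. LHS = 0, RHS = 0 → holds here (LHS = RHS)
B. LHS = 0, RHS = 0 → holds here (LHS = RHS)
C. LHS = 1, RHS = 0 → fails here (LHS ≠ RHS)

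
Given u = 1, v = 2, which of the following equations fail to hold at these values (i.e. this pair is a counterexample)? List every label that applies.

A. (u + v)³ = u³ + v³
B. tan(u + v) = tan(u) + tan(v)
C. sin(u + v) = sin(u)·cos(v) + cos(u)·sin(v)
A, B

Evaluating each claim at the given values:
A. LHS = 27, RHS = 9 → fails here (LHS ≠ RHS)
B. LHS = tan(3) ≈ -0.1425, RHS = tan(2) + tan(1) ≈ -0.6276 → fails here (LHS ≠ RHS)
C. LHS = sin(3) ≈ 0.1411, RHS = sin(1)·cos(2) + sin(2)·cos(1) ≈ 0.1411 → holds here (LHS = RHS)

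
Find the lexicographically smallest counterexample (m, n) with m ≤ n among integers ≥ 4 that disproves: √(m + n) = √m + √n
(m, n) = (4, 4)

Substituting (4, 4) into the claim:
LHS = √(4 + 4) = 2·√(2) ≈ 2.828
RHS = √4 + √4 = 4

Since LHS ≠ RHS, this pair disproves the claim, and no lexicographically smaller pair (m ≤ n, integers ≥ 4) does.

For instance (7, 10) is also a counterexample (LHS = √(17) ≈ 4.123, RHS = √(7) + √(10) ≈ 5.808), but it's lexicographically larger.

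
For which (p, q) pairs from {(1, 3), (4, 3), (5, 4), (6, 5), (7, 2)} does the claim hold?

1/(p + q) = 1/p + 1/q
Testing each pair:
(1, 3): LHS = 1/4, RHS = 4/3 → fails
(4, 3): LHS = 1/7, RHS = 7/12 → fails
(5, 4): LHS = 1/9, RHS = 9/20 → fails
(6, 5): LHS = 1/11, RHS = 11/30 → fails
(7, 2): LHS = 1/9, RHS = 9/14 → fails

No pair satisfies the claim.

Answer: None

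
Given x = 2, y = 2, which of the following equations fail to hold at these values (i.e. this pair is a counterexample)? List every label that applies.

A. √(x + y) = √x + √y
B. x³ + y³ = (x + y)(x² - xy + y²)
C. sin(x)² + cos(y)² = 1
Evaluating each claim at the given values:
A. LHS = 2, RHS = 2·√(2) ≈ 2.828 → fails here (LHS ≠ RHS)
B. LHS = 16, RHS = 16 → holds here (LHS = RHS)
C. LHS = cos(2)² + sin(2)² = 1, RHS = 1 → holds here (LHS = RHS)

Answer: A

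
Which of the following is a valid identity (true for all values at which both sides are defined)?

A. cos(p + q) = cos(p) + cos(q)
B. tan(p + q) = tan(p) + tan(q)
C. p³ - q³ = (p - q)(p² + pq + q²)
C

A: fails at (3, 5) — LHS = cos(8) ≈ -0.1455, RHS = cos(3) + cos(5) ≈ -0.7063.
B: fails at (1, 5) — LHS = tan(6) ≈ -0.291, RHS = tan(5) + tan(1) ≈ -1.823.
C: holds — e.g. at (4, 6), both sides equal -152.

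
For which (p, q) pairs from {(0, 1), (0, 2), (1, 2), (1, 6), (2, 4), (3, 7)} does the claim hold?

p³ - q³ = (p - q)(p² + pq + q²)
Testing each pair:
(0, 1): LHS = -1, RHS = -1 → holds
(0, 2): LHS = -8, RHS = -8 → holds
(1, 2): LHS = -7, RHS = -7 → holds
(1, 6): LHS = -215, RHS = -215 → holds
(2, 4): LHS = -56, RHS = -56 → holds
(3, 7): LHS = -316, RHS = -316 → holds

Every pair satisfies the claim.

Answer: All pairs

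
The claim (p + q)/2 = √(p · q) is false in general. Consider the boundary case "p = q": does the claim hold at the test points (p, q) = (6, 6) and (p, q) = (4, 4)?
At (6, 6): LHS = 6, RHS = 6 → equal
At (4, 4): LHS = 4, RHS = 4 → equal

So the claim does hold at both of these boundary points, even though it is not an identity.

Answer: Yes, holds at both test points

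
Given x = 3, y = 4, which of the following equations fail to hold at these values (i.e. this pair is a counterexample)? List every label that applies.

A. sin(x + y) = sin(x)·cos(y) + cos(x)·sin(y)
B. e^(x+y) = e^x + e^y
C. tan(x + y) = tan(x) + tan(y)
Evaluating each claim at the given values:
A. LHS = sin(7) ≈ 0.657, RHS = sin(3)·cos(4) + sin(4)·cos(3) ≈ 0.657 → holds here (LHS = RHS)
B. LHS = e^7 ≈ 1097, RHS = e^3 + e^4 ≈ 74.68 → fails here (LHS ≠ RHS)
C. LHS = tan(7) ≈ 0.8714, RHS = tan(3) + tan(4) ≈ 1.015 → fails here (LHS ≠ RHS)

Answer: B, C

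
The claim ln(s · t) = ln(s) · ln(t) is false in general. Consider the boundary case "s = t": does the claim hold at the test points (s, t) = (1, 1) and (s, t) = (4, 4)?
Only at (1, 1)

At (1, 1): LHS = 0, RHS = 0 → equal
At (4, 4): LHS = ln(16) ≈ 2.773 ≠ RHS = ln(4)² ≈ 1.922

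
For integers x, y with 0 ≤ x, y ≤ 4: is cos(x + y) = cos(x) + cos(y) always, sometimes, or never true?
The claim fails for every pair in the range. For instance at (x, y) = (1, 1): LHS = cos(2) ≈ -0.4161, RHS = 2·cos(1) ≈ 1.081.

Answer: Never true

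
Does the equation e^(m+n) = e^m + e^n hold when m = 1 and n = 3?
Substituting m = 1, n = 3:

LHS = e^(1+3) = e^4 ≈ 54.6
RHS = e^1 + e^3 = e + e^3 ≈ 22.8

LHS ≠ RHS, so the equation does not hold at this point.

Answer: Fails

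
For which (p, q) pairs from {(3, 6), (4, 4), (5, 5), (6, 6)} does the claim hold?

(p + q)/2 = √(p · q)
Testing each pair:
(3, 6): LHS = 9/2, RHS = 3·√(2) ≈ 4.243 → fails
(4, 4): LHS = 4, RHS = 4 → holds
(5, 5): LHS = 5, RHS = 5 → holds
(6, 6): LHS = 6, RHS = 6 → holds

3 of 4 pairs satisfy the claim.

Answer: (4, 4), (5, 5), (6, 6)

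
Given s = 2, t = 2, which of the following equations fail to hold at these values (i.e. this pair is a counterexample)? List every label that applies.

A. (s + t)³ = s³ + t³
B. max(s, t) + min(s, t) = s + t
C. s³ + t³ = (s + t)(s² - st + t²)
A

Evaluating each claim at the given values:
A. LHS = 64, RHS = 16 → fails here (LHS ≠ RHS)
B. LHS = 4, RHS = 4 → holds here (LHS = RHS)
C. LHS = 16, RHS = 16 → holds here (LHS = RHS)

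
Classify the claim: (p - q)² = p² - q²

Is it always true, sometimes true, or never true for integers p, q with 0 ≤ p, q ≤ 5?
Sometimes true

It holds at (p, q) = (5, 5) (both sides equal 0), but fails at (p, q) = (5, 3) (LHS = 4, RHS = 16).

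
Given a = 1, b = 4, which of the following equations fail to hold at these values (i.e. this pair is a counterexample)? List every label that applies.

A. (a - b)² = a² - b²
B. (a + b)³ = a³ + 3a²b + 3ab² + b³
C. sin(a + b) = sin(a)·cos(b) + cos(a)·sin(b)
A

Evaluating each claim at the given values:
A. LHS = 9, RHS = -15 → fails here (LHS ≠ RHS)
B. LHS = 125, RHS = 125 → holds here (LHS = RHS)
C. LHS = sin(5) ≈ -0.9589, RHS = sin(1)·cos(4) + sin(4)·cos(1) ≈ -0.9589 → holds here (LHS = RHS)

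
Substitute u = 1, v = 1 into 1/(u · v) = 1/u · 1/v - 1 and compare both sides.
LHS = 1/(1 · 1) = 1
RHS = 1/1 · 1/1 - 1 = 0

LHS ≠ RHS, so the equation does not hold here.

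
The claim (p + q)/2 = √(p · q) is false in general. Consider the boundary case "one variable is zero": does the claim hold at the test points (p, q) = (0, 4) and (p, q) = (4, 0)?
No, fails at both test points

At (0, 4): LHS = 2 ≠ RHS = 0
At (4, 0): LHS = 2 ≠ RHS = 0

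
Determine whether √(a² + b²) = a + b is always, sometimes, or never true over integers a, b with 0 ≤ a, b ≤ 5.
It holds at (a, b) = (0, 4) (both sides equal 4), but fails at (a, b) = (5, 1) (LHS = √(26) ≈ 5.099, RHS = 6).

Answer: Sometimes true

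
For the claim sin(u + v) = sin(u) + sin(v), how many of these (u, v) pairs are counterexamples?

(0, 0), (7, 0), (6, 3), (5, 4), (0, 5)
Testing each pair:
(0, 0): LHS = 0, RHS = 0 → satisfies claim
(7, 0): LHS = sin(7) ≈ 0.657, RHS = sin(7) ≈ 0.657 → satisfies claim
(6, 3): LHS = sin(9) ≈ 0.4121, RHS = sin(6) + sin(3) ≈ -0.1383 → counterexample
(5, 4): LHS = sin(9) ≈ 0.4121, RHS = sin(5) + sin(4) ≈ -1.716 → counterexample
(0, 5): LHS = sin(5) ≈ -0.9589, RHS = sin(5) ≈ -0.9589 → satisfies claim

That makes 2 counterexamples.

Answer: 2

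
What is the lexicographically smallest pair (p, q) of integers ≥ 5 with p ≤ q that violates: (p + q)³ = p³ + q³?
Substituting (5, 5) into the claim:
LHS = (5 + 5)³ = 1000
RHS = 5³ + 5³ = 250

Since LHS ≠ RHS, this pair disproves the claim, and no lexicographically smaller pair (p ≤ q, integers ≥ 5) does.

For instance (8, 11) is also a counterexample (LHS = 6859, RHS = 1843), but it's lexicographically larger.

Answer: (p, q) = (5, 5)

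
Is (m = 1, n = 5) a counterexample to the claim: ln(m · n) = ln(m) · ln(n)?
Substituting m = 1, n = 5:
LHS = ln(1 · 5) = ln(5) ≈ 1.609
RHS = ln(1) · ln(5) = 0

Since LHS ≠ RHS, this pair disproves the claim.

Answer: Yes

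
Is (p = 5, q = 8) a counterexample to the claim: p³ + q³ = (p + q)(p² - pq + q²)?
No

Substituting p = 5, q = 8:
LHS = 5³ + 8³ = 637
RHS = (5 + 8)(5² - 5·8 + 8²) = 637

The sides agree, so this pair does not disprove the claim.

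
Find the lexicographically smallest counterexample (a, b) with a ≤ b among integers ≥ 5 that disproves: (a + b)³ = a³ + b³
Substituting (5, 5) into the claim:
LHS = (5 + 5)³ = 1000
RHS = 5³ + 5³ = 250

Since LHS ≠ RHS, this pair disproves the claim, and no lexicographically smaller pair (a ≤ b, integers ≥ 5) does.

For instance (5, 11) is also a counterexample (LHS = 4096, RHS = 1456), but it's lexicographically larger.

Answer: (a, b) = (5, 5)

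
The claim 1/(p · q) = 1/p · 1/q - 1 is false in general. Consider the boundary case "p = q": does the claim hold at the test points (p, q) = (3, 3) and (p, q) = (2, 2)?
At (3, 3): LHS = 1/9 ≠ RHS = -8/9
At (2, 2): LHS = 1/4 ≠ RHS = -3/4

Answer: No, fails at both test points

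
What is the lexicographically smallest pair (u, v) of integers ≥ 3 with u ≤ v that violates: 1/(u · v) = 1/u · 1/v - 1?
Substituting (3, 3) into the claim:
LHS = 1/(3 · 3) = 1/9
RHS = 1/3 · 1/3 - 1 = -8/9

Since LHS ≠ RHS, this pair disproves the claim, and no lexicographically smaller pair (u ≤ v, integers ≥ 3) does.

For instance (4, 9) is also a counterexample (LHS = 1/36, RHS = -35/36), but it's lexicographically larger.

Answer: (u, v) = (3, 3)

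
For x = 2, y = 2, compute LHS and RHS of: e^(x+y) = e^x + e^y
LHS = e^(2+2) = e^4 ≈ 54.6
RHS = e^2 + e^2 = 2·e^2 ≈ 14.78

LHS ≠ RHS (they differ by about 39.82), so the equation does not hold here.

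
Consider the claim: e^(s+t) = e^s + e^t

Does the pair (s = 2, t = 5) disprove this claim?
Substituting s = 2, t = 5:
LHS = e^(2+5) = e^7 ≈ 1097
RHS = e^2 + e^5 ≈ 155.8

Since LHS ≠ RHS, this pair disproves the claim.

Answer: Yes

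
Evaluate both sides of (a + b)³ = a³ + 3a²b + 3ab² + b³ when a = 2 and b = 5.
LHS = (2 + 5)³ = 343
RHS = 2³ + 3·2²·5 + 3·2·5² + 5³ = 343

LHS = RHS: the two sides agree.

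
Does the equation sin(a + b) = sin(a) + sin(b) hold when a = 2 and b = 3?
Fails

Substituting a = 2, b = 3:

LHS = sin(2 + 3) = sin(5) ≈ -0.9589
RHS = sin(2) + sin(3) ≈ 1.05

LHS ≠ RHS, so the equation does not hold at this point.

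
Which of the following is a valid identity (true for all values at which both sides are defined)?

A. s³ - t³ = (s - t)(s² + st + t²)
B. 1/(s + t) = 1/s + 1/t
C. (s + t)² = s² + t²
A: holds — e.g. at (3, 4), both sides equal -37.
B: fails at (2, 4) — LHS = 1/6, RHS = 3/4.
C: fails at (2, 5) — LHS = 49, RHS = 29.

Answer: A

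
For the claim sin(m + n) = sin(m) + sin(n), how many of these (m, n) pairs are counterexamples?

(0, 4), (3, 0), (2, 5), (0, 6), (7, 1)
2

Testing each pair:
(0, 4): LHS = sin(4) ≈ -0.7568, RHS = sin(4) ≈ -0.7568 → satisfies claim
(3, 0): LHS = sin(3) ≈ 0.1411, RHS = sin(3) ≈ 0.1411 → satisfies claim
(2, 5): LHS = sin(7) ≈ 0.657, RHS = sin(5) + sin(2) ≈ -0.04963 → counterexample
(0, 6): LHS = sin(6) ≈ -0.2794, RHS = sin(6) ≈ -0.2794 → satisfies claim
(7, 1): LHS = sin(8) ≈ 0.9894, RHS = sin(7) + sin(1) ≈ 1.498 → counterexample

That makes 2 counterexamples.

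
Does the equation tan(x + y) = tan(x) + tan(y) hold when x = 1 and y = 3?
Substituting x = 1, y = 3:

LHS = tan(1 + 3) = tan(4) ≈ 1.158
RHS = tan(1) + tan(3) ≈ 1.415

LHS ≠ RHS, so the equation does not hold at this point.

Answer: Fails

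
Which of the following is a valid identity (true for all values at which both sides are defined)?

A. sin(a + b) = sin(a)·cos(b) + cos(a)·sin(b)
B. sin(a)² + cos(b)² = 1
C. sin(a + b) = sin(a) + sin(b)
A

A: holds — e.g. at (2, 5), both sides equal sin(7) ≈ 0.657.
B: fails at (6, 7) — LHS = sin(6)² + cos(7)² ≈ 0.6464, RHS = 1.
C: fails at (1, 2) — LHS = sin(3) ≈ 0.1411, RHS = sin(1) + sin(2) ≈ 1.751.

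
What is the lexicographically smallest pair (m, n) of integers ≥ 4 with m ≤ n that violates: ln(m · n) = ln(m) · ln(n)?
Substituting (4, 4) into the claim:
LHS = ln(4 · 4) = ln(16) ≈ 2.773
RHS = ln(4) · ln(4) = ln(4)² ≈ 1.922

Since LHS ≠ RHS, this pair disproves the claim, and no lexicographically smaller pair (m ≤ n, integers ≥ 4) does.

For instance (6, 8) is also a counterexample (LHS = ln(48) ≈ 3.871, RHS = ln(6)·ln(8) ≈ 3.726), but it's lexicographically larger.

Answer: (m, n) = (4, 4)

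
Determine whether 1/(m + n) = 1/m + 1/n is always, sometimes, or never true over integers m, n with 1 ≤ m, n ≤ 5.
The claim fails for every pair in the range. For instance at (m, n) = (4, 2): LHS = 1/6, RHS = 3/4.

Answer: Never true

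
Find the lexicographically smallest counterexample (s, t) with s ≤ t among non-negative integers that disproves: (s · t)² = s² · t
(s, t) = (1, 2)

Substituting (1, 2) into the claim:
LHS = (1 · 2)² = 4
RHS = 1² · 2 = 2

Since LHS ≠ RHS, this pair disproves the claim, and no lexicographically smaller pair (s ≤ t, non-negative integers) does.

For instance (3, 7) is also a counterexample (LHS = 441, RHS = 63), but it's lexicographically larger.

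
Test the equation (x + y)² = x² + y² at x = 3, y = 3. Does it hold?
Fails

Substituting x = 3, y = 3:

LHS = (3 + 3)² = 36
RHS = 3² + 3² = 18

LHS ≠ RHS, so the equation does not hold at this point.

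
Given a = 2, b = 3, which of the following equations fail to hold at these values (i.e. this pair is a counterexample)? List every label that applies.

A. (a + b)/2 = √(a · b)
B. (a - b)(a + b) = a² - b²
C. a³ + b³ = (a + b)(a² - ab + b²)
Evaluating each claim at the given values:
A. LHS = 5/2, RHS = √(6) ≈ 2.449 → fails here (LHS ≠ RHS)
B. LHS = -5, RHS = -5 → holds here (LHS = RHS)
C. LHS = 35, RHS = 35 → holds here (LHS = RHS)

Answer: A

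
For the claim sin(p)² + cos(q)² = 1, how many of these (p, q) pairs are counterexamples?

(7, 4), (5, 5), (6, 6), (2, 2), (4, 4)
Testing each pair:
(7, 4): LHS = cos(4)² + sin(7)² ≈ 0.8589, RHS = 1 → counterexample
(5, 5): LHS = cos(5)² + sin(5)² = 1, RHS = 1 → satisfies claim
(6, 6): LHS = sin(6)² + cos(6)² = 1, RHS = 1 → satisfies claim
(2, 2): LHS = cos(2)² + sin(2)² = 1, RHS = 1 → satisfies claim
(4, 4): LHS = cos(4)² + sin(4)² = 1, RHS = 1 → satisfies claim

That makes 1 counterexample.

Answer: 1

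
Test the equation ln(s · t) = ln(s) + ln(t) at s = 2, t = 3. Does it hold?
Substituting s = 2, t = 3:

LHS = ln(2 · 3) = ln(6) ≈ 1.792
RHS = ln(2) + ln(3) ≈ 1.792

LHS = RHS, so the equation holds at this point.

Answer: Holds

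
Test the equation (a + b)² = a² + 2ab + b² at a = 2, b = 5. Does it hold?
Holds

Substituting a = 2, b = 5:

LHS = (2 + 5)² = 49
RHS = 2² + 2·2·5 + 5² = 49

LHS = RHS, so the equation holds at this point.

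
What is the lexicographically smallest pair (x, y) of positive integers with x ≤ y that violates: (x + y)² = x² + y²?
Substituting (1, 1) into the claim:
LHS = (1 + 1)² = 4
RHS = 1² + 1² = 2

Since LHS ≠ RHS, this pair disproves the claim, and no lexicographically smaller pair (x ≤ y, positive integers) does.

For instance (2, 5) is also a counterexample (LHS = 49, RHS = 29), but it's lexicographically larger.

Answer: (x, y) = (1, 1)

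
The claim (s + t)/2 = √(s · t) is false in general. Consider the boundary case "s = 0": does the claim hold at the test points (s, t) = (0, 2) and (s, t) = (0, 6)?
At (0, 2): LHS = 1 ≠ RHS = 0
At (0, 6): LHS = 3 ≠ RHS = 0

Answer: No, fails at both test points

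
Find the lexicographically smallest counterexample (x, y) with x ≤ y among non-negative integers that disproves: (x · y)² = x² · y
At (0, 4): both sides equal 0, so it holds there.

Substituting (1, 2) into the claim:
LHS = (1 · 2)² = 4
RHS = 1² · 2 = 2

Since LHS ≠ RHS, this pair disproves the claim, and no lexicographically smaller pair (x ≤ y, non-negative integers) does.

For instance (2, 3) is also a counterexample (LHS = 36, RHS = 12), but it's lexicographically larger.

Answer: (x, y) = (1, 2)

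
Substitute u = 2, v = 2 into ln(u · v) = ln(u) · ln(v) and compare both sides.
LHS = ln(2 · 2) = ln(4) ≈ 1.386
RHS = ln(2) · ln(2) = ln(2)² ≈ 0.4805

LHS ≠ RHS (they differ by about 0.9058), so the equation does not hold here.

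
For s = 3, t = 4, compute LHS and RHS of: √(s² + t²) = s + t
LHS = √(3² + 4²) = 5
RHS = 3 + 4 = 7

LHS ≠ RHS, so the equation does not hold here.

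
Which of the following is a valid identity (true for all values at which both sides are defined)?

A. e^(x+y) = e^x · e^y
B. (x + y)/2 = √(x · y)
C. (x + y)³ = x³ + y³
A: holds — e.g. at (4, 5), both sides equal e^9 ≈ 8103.
B: fails at (3, 4) — LHS = 7/2, RHS = 2·√(3) ≈ 3.464.
C: fails at (4, 6) — LHS = 1000, RHS = 280.

Answer: A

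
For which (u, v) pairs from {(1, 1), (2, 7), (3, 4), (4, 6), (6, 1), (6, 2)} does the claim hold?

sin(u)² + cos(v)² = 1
Testing each pair:
(1, 1): LHS = cos(1)² + sin(1)² = 1, RHS = 1 → holds
(2, 7): LHS = cos(7)² + sin(2)² ≈ 1.395, RHS = 1 → fails
(3, 4): LHS = sin(3)² + cos(4)² ≈ 0.4472, RHS = 1 → fails
(4, 6): LHS = sin(4)² + cos(6)² ≈ 1.495, RHS = 1 → fails
(6, 1): LHS = sin(6)² + cos(1)² ≈ 0.37, RHS = 1 → fails
(6, 2): LHS = sin(6)² + cos(2)² ≈ 0.2513, RHS = 1 → fails

1 of 6 pairs satisfies the claim.

Answer: (1, 1)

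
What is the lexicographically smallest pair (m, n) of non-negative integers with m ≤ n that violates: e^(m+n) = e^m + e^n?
Substituting (0, 0) into the claim:
LHS = e^(0+0) = 1
RHS = e^0 + e^0 = 2

Since LHS ≠ RHS, this pair disproves the claim, and no lexicographically smaller pair (m ≤ n, non-negative integers) does.

For instance (2, 7) is also a counterexample (LHS = e^9 ≈ 8103, RHS = e^2 + e^7 ≈ 1104), but it's lexicographically larger.

Answer: (m, n) = (0, 0)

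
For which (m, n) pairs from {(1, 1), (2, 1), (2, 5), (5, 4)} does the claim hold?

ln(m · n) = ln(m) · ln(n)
(1, 1)

Testing each pair:
(1, 1): LHS = 0, RHS = 0 → holds
(2, 1): LHS = ln(2) ≈ 0.6931, RHS = 0 → fails
(2, 5): LHS = ln(10) ≈ 2.303, RHS = ln(2)·ln(5) ≈ 1.116 → fails
(5, 4): LHS = ln(20) ≈ 2.996, RHS = ln(4)·ln(5) ≈ 2.231 → fails

1 of 4 pairs satisfies the claim.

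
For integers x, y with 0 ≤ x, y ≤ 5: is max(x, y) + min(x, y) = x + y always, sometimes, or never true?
The identity holds for every pair in the range. For instance at (x, y) = (2, 1): both sides equal 3.

Answer: Always true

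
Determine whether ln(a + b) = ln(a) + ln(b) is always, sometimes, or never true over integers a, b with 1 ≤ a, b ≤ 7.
It holds at (a, b) = (2, 2) (both sides equal ln(4) ≈ 1.386), but fails at (a, b) = (4, 4) (LHS = ln(8) ≈ 2.079, RHS = 2·ln(4) ≈ 2.773).

Answer: Sometimes true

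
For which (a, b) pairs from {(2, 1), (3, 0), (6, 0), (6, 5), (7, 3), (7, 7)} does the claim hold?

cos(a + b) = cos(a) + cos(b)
Testing each pair:
(2, 1): LHS = cos(3) ≈ -0.99, RHS = cos(2) + cos(1) ≈ 0.1242 → fails
(3, 0): LHS = cos(3) ≈ -0.99, RHS = cos(3) + 1 ≈ 0.01001 → fails
(6, 0): LHS = cos(6) ≈ 0.9602, RHS = cos(6) + 1 ≈ 1.96 → fails
(6, 5): LHS = cos(11) ≈ 0.004426, RHS = cos(5) + cos(6) ≈ 1.244 → fails
(7, 3): LHS = cos(10) ≈ -0.8391, RHS = cos(3) + cos(7) ≈ -0.2361 → fails
(7, 7): LHS = cos(14) ≈ 0.1367, RHS = 2·cos(7) ≈ 1.508 → fails

No pair satisfies the claim.

Answer: None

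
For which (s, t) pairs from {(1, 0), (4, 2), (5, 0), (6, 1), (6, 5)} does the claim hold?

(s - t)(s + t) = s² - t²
Testing each pair:
(1, 0): LHS = 1, RHS = 1 → holds
(4, 2): LHS = 12, RHS = 12 → holds
(5, 0): LHS = 25, RHS = 25 → holds
(6, 1): LHS = 35, RHS = 35 → holds
(6, 5): LHS = 11, RHS = 11 → holds

Every pair satisfies the claim.

Answer: All pairs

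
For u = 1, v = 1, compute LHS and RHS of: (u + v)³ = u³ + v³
LHS = (1 + 1)³ = 8
RHS = 1³ + 1³ = 2

LHS ≠ RHS, so the equation does not hold here.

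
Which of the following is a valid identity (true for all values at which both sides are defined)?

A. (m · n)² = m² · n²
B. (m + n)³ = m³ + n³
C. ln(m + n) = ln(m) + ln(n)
A

A: holds — e.g. at (5, 5), both sides equal 625.
B: fails at (1, 2) — LHS = 27, RHS = 9.
C: fails at (1, 2) — LHS = ln(3) ≈ 1.099, RHS = ln(2) ≈ 0.6931.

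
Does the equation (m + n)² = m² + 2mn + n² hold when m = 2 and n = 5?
Substituting m = 2, n = 5:

LHS = (2 + 5)² = 49
RHS = 2² + 2·2·5 + 5² = 49

LHS = RHS, so the equation holds at this point.

Answer: Holds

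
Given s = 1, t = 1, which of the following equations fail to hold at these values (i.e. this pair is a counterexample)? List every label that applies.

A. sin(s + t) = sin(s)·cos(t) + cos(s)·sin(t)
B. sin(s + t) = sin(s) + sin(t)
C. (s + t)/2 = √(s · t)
B

Evaluating each claim at the given values:
A. LHS = sin(2) ≈ 0.9093, RHS = 2·sin(1)·cos(1) ≈ 0.9093 → holds here (LHS = RHS)
B. LHS = sin(2) ≈ 0.9093, RHS = 2·sin(1) ≈ 1.683 → fails here (LHS ≠ RHS)
C. LHS = 1, RHS = 1 → holds here (LHS = RHS)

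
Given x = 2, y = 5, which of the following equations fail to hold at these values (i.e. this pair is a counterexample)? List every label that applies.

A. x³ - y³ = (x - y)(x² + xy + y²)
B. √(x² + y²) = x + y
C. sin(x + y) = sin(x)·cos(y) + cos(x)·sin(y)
Evaluating each claim at the given values:
A. LHS = -117, RHS = -117 → holds here (LHS = RHS)
B. LHS = √(29) ≈ 5.385, RHS = 7 → fails here (LHS ≠ RHS)
C. LHS = sin(7) ≈ 0.657, RHS = sin(2)·cos(5) + sin(5)·cos(2) ≈ 0.657 → holds here (LHS = RHS)

Answer: B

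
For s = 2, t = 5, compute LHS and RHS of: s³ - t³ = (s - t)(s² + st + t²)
LHS = 2³ - 5³ = -117
RHS = (2 - 5)(2² + 2·5 + 5²) = -117

LHS = RHS: the two sides agree.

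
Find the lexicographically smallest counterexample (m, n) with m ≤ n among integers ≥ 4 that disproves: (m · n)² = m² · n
Substituting (4, 4) into the claim:
LHS = (4 · 4)² = 256
RHS = 4² · 4 = 64

Since LHS ≠ RHS, this pair disproves the claim, and no lexicographically smaller pair (m ≤ n, integers ≥ 4) does.

For instance (4, 11) is also a counterexample (LHS = 1936, RHS = 176), but it's lexicographically larger.

Answer: (m, n) = (4, 4)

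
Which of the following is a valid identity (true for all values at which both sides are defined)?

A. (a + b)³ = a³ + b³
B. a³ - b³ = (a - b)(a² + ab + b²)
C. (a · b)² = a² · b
B

A: fails at (5, 5) — LHS = 1000, RHS = 250.
B: holds — e.g. at (2, 3), both sides equal -19.
C: fails at (1, 2) — LHS = 4, RHS = 2.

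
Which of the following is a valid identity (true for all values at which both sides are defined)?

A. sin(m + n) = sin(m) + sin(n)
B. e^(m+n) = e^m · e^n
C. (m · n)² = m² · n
B

A: fails at (3, 5) — LHS = sin(8) ≈ 0.9894, RHS = sin(5) + sin(3) ≈ -0.8178.
B: holds — e.g. at (1, 4), both sides equal e^5 ≈ 148.4.
C: fails at (2, 4) — LHS = 64, RHS = 16.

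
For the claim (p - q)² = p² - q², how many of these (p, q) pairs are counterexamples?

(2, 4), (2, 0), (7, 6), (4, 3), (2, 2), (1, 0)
Testing each pair:
(2, 4): LHS = 4, RHS = -12 → counterexample
(2, 0): LHS = 4, RHS = 4 → satisfies claim
(7, 6): LHS = 1, RHS = 13 → counterexample
(4, 3): LHS = 1, RHS = 7 → counterexample
(2, 2): LHS = 0, RHS = 0 → satisfies claim
(1, 0): LHS = 1, RHS = 1 → satisfies claim

That makes 3 counterexamples.

Answer: 3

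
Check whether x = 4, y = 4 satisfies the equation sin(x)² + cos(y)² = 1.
Holds

Substituting x = 4, y = 4:

LHS = sin(4)² + cos(4)² = 1
RHS = 1

LHS = RHS, so the equation holds at this point.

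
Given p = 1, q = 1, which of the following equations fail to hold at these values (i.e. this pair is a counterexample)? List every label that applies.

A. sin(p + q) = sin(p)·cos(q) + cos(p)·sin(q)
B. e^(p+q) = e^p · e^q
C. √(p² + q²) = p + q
C

Evaluating each claim at the given values:
A. LHS = sin(2) ≈ 0.9093, RHS = 2·sin(1)·cos(1) ≈ 0.9093 → holds here (LHS = RHS)
B. LHS = e^2 ≈ 7.389, RHS = e^2 ≈ 7.389 → holds here (LHS = RHS)
C. LHS = √(2) ≈ 1.414, RHS = 2 → fails here (LHS ≠ RHS)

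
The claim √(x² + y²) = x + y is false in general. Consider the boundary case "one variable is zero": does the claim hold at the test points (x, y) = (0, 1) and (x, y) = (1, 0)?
At (0, 1): LHS = 1, RHS = 1 → equal
At (1, 0): LHS = 1, RHS = 1 → equal

So the claim does hold at both of these boundary points, even though it is not an identity.

Answer: Yes, holds at both test points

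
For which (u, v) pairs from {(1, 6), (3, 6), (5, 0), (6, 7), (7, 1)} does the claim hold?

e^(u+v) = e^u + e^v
Testing each pair:
(1, 6): LHS = e^7 ≈ 1097, RHS = e + e^6 ≈ 406.1 → fails
(3, 6): LHS = e^9 ≈ 8103, RHS = e^3 + e^6 ≈ 423.5 → fails
(5, 0): LHS = e^5 ≈ 148.4, RHS = 1 + e^5 ≈ 149.4 → fails
(6, 7): LHS = e^13 ≈ 442413.4, RHS = e^6 + e^7 ≈ 1500 → fails
(7, 1): LHS = e^8 ≈ 2981, RHS = e + e^7 ≈ 1099 → fails

No pair satisfies the claim.

Answer: None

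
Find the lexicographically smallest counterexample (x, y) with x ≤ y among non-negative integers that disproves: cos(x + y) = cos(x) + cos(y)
Substituting (0, 0) into the claim:
LHS = cos(0 + 0) = 1
RHS = cos(0) + cos(0) = 2

Since LHS ≠ RHS, this pair disproves the claim, and no lexicographically smaller pair (x ≤ y, non-negative integers) does.

For instance (1, 6) is also a counterexample (LHS = cos(7) ≈ 0.7539, RHS = cos(1) + cos(6) ≈ 1.5), but it's lexicographically larger.

Answer: (x, y) = (0, 0)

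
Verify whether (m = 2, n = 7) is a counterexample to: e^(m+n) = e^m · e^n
Substituting m = 2, n = 7:
LHS = e^(2+7) = e^9 ≈ 8103
RHS = e^2 · e^7 = e^9 ≈ 8103

The sides agree, so this pair does not disprove the claim.

Answer: No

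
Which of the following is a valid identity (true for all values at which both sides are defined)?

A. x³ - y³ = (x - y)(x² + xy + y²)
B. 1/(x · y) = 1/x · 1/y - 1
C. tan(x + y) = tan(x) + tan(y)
A: holds — e.g. at (1, 3), both sides equal -26.
B: fails at (1, 4) — LHS = 1/4, RHS = -3/4.
C: fails at (3, 3) — LHS = tan(6) ≈ -0.291, RHS = 2·tan(3) ≈ -0.2851.

Answer: A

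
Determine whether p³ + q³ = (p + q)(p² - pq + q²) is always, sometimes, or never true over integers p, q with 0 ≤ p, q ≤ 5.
The identity holds for every pair in the range. For instance at (p, q) = (1, 5): both sides equal 126.

Answer: Always true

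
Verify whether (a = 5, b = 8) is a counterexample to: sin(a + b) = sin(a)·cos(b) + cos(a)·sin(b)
No

Substituting a = 5, b = 8:
LHS = sin(5 + 8) = sin(13) ≈ 0.4202
RHS = sin(5)·cos(8) + cos(5)·sin(8) = sin(5)·cos(8) + sin(8)·cos(5) ≈ 0.4202

The sides agree, so this pair does not disprove the claim.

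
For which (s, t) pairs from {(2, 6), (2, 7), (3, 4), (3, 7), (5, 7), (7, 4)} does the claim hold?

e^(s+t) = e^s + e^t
None

Testing each pair:
(2, 6): LHS = e^8 ≈ 2981, RHS = e^2 + e^6 ≈ 410.8 → fails
(2, 7): LHS = e^9 ≈ 8103, RHS = e^2 + e^7 ≈ 1104 → fails
(3, 4): LHS = e^7 ≈ 1097, RHS = e^3 + e^4 ≈ 74.68 → fails
(3, 7): LHS = e^10 ≈ 22026.5, RHS = e^3 + e^7 ≈ 1117 → fails
(5, 7): LHS = e^12 ≈ 162754.8, RHS = e^5 + e^7 ≈ 1245 → fails
(7, 4): LHS = e^11 ≈ 59874.1, RHS = e^4 + e^7 ≈ 1151 → fails

No pair satisfies the claim.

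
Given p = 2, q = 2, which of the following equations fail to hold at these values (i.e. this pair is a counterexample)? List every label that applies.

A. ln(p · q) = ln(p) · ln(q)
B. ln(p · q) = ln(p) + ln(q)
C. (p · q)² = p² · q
A, C

Evaluating each claim at the given values:
A. LHS = ln(4) ≈ 1.386, RHS = ln(2)² ≈ 0.4805 → fails here (LHS ≠ RHS)
B. LHS = ln(4) ≈ 1.386, RHS = 2·ln(2) ≈ 1.386 → holds here (LHS = RHS)
C. LHS = 16, RHS = 8 → fails here (LHS ≠ RHS)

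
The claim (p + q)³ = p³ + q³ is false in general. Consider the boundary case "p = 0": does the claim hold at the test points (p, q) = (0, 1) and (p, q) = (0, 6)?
At (0, 1): LHS = 1, RHS = 1 → equal
At (0, 6): LHS = 216, RHS = 216 → equal

So the claim does hold at both of these boundary points, even though it is not an identity.

Answer: Yes, holds at both test points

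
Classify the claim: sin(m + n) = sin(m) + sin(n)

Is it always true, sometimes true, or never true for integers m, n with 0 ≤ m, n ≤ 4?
Sometimes true

It holds at (m, n) = (0, 2) (both sides equal sin(2) ≈ 0.9093), but fails at (m, n) = (4, 3) (LHS = sin(7) ≈ 0.657, RHS = sin(4) + sin(3) ≈ -0.6157).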